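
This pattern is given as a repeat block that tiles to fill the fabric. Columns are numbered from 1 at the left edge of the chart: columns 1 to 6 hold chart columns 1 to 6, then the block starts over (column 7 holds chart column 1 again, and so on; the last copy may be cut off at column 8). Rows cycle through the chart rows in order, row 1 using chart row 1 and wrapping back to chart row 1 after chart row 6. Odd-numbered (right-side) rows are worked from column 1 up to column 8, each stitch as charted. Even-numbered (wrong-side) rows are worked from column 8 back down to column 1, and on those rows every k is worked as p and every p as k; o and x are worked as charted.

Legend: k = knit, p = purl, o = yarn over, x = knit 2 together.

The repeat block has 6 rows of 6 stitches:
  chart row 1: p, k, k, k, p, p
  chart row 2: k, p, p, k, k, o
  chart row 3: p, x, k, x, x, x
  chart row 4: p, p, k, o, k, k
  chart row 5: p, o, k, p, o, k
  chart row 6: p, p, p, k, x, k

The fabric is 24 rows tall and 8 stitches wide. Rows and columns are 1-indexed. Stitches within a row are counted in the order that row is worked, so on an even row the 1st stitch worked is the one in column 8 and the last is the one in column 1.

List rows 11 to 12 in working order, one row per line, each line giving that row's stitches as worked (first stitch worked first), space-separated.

Result:
p o k p o k p o
k k p x p k k k

Derivation:
Row 11: chart row 5, RS - tile across columns 1-8 and work as-is.
Row 12: chart row 6, WS - tiled (columns 1-8): p p p k x k p p; work from column 8 back to 1 with k<->p swapped.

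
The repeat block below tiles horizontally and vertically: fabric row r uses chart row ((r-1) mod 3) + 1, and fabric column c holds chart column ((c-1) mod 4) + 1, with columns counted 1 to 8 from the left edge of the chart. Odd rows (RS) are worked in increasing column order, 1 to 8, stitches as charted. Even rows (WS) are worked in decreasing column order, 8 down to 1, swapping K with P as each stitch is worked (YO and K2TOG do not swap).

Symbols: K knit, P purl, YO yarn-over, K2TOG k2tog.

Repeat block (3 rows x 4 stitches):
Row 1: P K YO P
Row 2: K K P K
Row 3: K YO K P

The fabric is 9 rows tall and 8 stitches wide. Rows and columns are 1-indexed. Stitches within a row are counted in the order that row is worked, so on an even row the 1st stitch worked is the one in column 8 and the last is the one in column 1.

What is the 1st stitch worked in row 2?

Row 2 uses chart row ((2-1) mod 3)+1 = 2. Row 2 is even, so WS.
Chart row 2 tiled across columns 1-8: K K P K K K P K
Wrong side: read the tiled row from column 8 down to 1 and exchange K with P (leave YO, K2TOG).
Row 2 as worked: P K P P P K P P
Stitch 1 in working order -> P

Stitch:
P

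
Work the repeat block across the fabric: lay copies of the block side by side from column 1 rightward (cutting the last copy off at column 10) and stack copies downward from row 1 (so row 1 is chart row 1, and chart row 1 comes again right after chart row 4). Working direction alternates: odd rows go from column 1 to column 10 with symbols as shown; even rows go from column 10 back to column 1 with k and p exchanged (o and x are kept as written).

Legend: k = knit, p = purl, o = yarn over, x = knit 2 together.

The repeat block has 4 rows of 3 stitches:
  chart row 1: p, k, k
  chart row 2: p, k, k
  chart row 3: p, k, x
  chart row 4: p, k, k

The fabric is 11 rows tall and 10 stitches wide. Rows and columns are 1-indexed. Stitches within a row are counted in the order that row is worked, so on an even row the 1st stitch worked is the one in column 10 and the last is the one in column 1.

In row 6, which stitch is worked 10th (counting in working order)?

Result:
k

Derivation:
Row 6: (6-1) mod 4 = 1, so use chart row 2. Even row -> WS.
Chart row 2 tiled across columns 1-10: p k k p k k p k k p
WS row: flip the tiled sequence (start at column 10) and apply k<->p; o and x stay.
Row 6 as worked: k p p k p p k p p k
The 10th stitch worked is k.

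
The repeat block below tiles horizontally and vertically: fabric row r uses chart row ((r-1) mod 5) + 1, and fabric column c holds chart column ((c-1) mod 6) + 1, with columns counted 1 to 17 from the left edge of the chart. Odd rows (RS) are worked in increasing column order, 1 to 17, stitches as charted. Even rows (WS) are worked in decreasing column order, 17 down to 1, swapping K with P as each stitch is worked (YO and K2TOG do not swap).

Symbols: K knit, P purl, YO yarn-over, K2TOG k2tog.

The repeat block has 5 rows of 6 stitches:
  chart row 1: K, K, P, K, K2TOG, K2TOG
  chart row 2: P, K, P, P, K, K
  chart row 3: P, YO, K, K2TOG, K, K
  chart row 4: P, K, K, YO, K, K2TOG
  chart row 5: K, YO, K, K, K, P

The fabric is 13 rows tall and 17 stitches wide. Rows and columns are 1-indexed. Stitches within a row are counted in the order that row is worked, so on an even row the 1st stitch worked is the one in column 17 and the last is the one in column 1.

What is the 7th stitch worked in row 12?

For row 12: chart row = ((12-1) mod 5) + 1 = 2; this is a WS (even) row.
Chart row 2 tiled across columns 1-17: P K P P K K P K P P K K P K P P K
WS: work from column 17 back to column 1 (reverse the tiled row), swapping K<->P (YO and K2TOG unchanged).
Row 12 as worked: P K K P K P P K K P K P P K K P K
The 7th stitch worked is P.

== STITCH ==
P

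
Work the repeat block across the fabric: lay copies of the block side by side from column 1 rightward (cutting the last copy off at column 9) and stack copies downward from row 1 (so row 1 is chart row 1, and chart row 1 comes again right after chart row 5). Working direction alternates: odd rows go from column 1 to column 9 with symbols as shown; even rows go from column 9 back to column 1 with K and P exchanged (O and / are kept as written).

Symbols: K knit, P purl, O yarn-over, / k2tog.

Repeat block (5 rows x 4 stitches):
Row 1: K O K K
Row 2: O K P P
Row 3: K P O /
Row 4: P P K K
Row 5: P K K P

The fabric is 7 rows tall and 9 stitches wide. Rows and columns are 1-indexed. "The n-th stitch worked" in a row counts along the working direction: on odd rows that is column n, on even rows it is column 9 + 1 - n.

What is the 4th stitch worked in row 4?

Stitch:
K

Derivation:
For row 4: chart row = ((4-1) mod 5) + 1 = 4; this is a WS (even) row.
Chart row 4 tiled across columns 1-9: P P K K P P K K P
Wrong side: read the tiled row from column 9 down to 1 and exchange K with P (leave O, /).
Row 4 as worked: K P P K K P P K K
The 4th stitch worked is K.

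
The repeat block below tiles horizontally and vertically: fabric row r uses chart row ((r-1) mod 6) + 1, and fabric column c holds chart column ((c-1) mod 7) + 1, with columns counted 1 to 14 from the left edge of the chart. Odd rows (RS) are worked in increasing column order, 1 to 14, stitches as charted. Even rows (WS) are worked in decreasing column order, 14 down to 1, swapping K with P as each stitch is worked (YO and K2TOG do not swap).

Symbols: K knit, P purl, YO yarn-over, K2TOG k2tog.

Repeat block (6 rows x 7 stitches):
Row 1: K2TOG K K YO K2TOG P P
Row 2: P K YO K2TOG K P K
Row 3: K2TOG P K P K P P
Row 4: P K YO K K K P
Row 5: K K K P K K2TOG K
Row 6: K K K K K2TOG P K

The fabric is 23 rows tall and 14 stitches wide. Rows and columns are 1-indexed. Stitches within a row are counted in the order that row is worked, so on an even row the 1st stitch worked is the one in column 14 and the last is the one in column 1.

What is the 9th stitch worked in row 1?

Result:
K

Derivation:
Row 1: (1-1) mod 6 = 0, so use chart row 1. Odd row -> RS.
Chart row 1 tiled across columns 1-14: K2TOG K K YO K2TOG P P K2TOG K K YO K2TOG P P
Right side: take the tiled row as-is (worked left to right from column 1).
Counting 9 along the worked row gives K.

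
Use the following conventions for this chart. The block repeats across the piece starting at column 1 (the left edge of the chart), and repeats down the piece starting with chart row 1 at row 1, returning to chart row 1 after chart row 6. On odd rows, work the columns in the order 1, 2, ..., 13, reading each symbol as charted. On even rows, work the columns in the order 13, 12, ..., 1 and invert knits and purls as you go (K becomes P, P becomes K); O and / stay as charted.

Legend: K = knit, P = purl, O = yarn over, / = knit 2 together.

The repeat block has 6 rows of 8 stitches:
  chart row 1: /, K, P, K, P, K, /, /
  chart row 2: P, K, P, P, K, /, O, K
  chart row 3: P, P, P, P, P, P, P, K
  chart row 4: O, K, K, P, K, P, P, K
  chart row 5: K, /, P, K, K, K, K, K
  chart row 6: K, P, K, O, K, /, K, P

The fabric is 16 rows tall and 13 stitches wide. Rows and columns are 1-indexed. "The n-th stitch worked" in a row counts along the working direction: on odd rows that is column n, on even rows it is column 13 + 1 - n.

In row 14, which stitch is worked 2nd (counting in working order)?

Row 14: (14-1) mod 6 = 1, so use chart row 2. Even row -> WS.
Chart row 2 tiled across columns 1-13: P K P P K / O K P K P P K
WS row: flip the tiled sequence (start at column 13) and apply K<->P; O and / stay.
Row 14 as worked: P K K P K P O / P K K P K
The 2nd stitch worked is K.

Result:
K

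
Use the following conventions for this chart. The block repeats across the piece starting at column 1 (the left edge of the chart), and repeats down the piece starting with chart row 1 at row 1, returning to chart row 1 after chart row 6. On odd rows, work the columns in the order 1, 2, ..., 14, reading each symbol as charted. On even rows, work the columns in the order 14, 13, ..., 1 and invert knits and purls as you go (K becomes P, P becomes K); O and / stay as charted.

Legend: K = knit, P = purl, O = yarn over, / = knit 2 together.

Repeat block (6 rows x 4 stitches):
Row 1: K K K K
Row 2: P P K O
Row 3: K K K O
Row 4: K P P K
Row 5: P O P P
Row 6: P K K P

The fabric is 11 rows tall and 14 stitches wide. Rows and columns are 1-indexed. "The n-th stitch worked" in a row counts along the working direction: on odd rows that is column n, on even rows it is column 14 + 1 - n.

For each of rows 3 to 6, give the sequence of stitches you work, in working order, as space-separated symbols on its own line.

Rows as worked:
K K K O K K K O K K K O K K
K P P K K P P K K P P K K P
P O P P P O P P P O P P P O
P K K P P K K P P K K P P K

Derivation:
Row 3: chart row 3, RS - tile across columns 1-14 and work as-is.
Row 4: chart row 4, WS - tiled (columns 1-14): K P P K K P P K K P P K K P; work from column 14 back to 1 with K<->P swapped.
Row 5: chart row 5, RS - tile across columns 1-14 and work as-is.
Row 6: chart row 6, WS - tiled (columns 1-14): P K K P P K K P P K K P P K; work from column 14 back to 1 with K<->P swapped.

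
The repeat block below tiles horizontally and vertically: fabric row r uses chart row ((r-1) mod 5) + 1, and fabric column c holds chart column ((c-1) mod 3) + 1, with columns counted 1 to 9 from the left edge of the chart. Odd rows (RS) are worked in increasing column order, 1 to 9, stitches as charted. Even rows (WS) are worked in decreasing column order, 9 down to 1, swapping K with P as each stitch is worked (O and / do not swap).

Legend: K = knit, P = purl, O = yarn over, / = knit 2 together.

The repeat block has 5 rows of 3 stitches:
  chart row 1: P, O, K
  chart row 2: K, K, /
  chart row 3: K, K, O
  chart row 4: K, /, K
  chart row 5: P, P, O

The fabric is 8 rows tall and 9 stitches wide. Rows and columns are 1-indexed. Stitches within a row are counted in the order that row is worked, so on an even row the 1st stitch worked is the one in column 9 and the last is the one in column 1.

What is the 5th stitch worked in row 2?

Result:
P

Derivation:
Row 2: (2-1) mod 5 = 1, so use chart row 2. Even row -> WS.
Chart row 2 tiled across columns 1-9: K K / K K / K K /
WS row: flip the tiled sequence (start at column 9) and apply K<->P; O and / stay.
Row 2 as worked: / P P / P P / P P
Counting 5 along the worked row gives P.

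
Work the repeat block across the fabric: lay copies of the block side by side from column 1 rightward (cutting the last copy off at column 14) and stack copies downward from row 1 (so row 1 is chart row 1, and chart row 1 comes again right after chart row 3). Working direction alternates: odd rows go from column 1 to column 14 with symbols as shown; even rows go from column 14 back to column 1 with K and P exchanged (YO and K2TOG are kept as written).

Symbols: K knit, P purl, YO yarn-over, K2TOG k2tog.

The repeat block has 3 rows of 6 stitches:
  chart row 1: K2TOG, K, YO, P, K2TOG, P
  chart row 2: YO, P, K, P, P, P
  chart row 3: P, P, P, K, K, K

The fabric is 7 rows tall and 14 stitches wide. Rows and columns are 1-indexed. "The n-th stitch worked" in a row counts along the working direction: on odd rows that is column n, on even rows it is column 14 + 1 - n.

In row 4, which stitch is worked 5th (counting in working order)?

Result:
K

Derivation:
For row 4: chart row = ((4-1) mod 3) + 1 = 1; this is a WS (even) row.
Chart row 1 tiled across columns 1-14: K2TOG K YO P K2TOG P K2TOG K YO P K2TOG P K2TOG K
WS row: flip the tiled sequence (start at column 14) and apply K<->P; YO and K2TOG stay.
Row 4 as worked: P K2TOG K K2TOG K YO P K2TOG K K2TOG K YO P K2TOG
The 5th stitch worked is K.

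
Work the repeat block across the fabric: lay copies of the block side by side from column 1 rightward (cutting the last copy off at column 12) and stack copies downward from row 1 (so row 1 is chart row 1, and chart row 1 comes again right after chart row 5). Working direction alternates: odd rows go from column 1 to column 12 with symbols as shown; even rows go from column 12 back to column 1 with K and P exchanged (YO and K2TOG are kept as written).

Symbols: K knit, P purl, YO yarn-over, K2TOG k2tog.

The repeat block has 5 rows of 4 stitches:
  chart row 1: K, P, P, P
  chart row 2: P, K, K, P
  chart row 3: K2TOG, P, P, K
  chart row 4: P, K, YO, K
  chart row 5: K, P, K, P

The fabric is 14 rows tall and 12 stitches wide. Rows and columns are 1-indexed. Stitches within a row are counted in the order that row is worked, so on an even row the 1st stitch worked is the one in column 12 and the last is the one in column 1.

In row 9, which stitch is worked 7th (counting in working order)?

For row 9: chart row = ((9-1) mod 5) + 1 = 4; this is a RS (odd) row.
Chart row 4 tiled across columns 1-12: P K YO K P K YO K P K YO K
RS row: no reversal, no swap; stitch n worked = column n.
Stitch 7 in working order -> YO

Result:
YO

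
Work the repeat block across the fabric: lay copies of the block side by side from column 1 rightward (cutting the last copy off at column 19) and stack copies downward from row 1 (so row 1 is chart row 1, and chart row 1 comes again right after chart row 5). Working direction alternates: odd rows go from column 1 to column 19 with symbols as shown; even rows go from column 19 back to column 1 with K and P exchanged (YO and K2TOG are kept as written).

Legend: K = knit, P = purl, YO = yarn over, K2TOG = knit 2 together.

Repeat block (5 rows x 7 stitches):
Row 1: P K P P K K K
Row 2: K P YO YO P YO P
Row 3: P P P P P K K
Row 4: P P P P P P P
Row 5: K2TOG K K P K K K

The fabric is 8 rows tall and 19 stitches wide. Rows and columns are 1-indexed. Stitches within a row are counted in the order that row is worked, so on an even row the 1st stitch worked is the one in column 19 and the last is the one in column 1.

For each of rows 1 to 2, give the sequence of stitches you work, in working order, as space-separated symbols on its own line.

Result:
P K P P K K K P K P P K K K P K P P K
K YO YO K P K YO K YO YO K P K YO K YO YO K P

Derivation:
Row 1: chart row 1, RS - tile across columns 1-19 and work as-is.
Row 2: chart row 2, WS - tiled (columns 1-19): K P YO YO P YO P K P YO YO P YO P K P YO YO P; work from column 19 back to 1 with K<->P swapped.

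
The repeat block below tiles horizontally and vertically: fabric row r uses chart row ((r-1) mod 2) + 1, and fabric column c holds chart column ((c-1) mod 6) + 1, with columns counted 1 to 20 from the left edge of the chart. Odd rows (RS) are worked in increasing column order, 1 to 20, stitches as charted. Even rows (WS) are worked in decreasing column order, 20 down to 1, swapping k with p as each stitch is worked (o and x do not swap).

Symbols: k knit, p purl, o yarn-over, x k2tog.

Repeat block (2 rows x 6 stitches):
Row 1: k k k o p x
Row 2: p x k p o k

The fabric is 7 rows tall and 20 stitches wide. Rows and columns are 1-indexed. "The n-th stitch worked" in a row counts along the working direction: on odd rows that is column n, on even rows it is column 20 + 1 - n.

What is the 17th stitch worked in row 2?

Row 2 uses chart row ((2-1) mod 2)+1 = 2. Row 2 is even, so WS.
Chart row 2 tiled across columns 1-20: p x k p o k p x k p o k p x k p o k p x
WS row: flip the tiled sequence (start at column 20) and apply k<->p; o and x stay.
Row 2 as worked: x k p o k p x k p o k p x k p o k p x k
The 17th stitch worked is k.

== STITCH ==
k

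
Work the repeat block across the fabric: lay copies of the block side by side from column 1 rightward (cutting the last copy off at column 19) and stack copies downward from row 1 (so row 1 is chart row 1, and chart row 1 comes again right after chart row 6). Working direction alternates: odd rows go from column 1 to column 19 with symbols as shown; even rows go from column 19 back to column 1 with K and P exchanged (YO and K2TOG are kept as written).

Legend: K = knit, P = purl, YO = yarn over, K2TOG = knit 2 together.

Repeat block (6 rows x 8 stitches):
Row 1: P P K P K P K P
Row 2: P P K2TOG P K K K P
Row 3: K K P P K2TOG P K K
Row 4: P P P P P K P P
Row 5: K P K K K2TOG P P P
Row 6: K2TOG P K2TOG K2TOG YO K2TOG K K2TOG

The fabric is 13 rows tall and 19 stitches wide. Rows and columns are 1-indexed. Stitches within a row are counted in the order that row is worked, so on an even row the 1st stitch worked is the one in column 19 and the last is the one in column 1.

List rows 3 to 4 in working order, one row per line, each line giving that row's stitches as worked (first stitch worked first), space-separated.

Rows as worked:
K K P P K2TOG P K K K K P P K2TOG P K K K K P
K K K K K P K K K K K K K P K K K K K

Derivation:
Row 3: chart row 3, RS - tile across columns 1-19 and work as-is.
Row 4: chart row 4, WS - tiled (columns 1-19): P P P P P K P P P P P P P K P P P P P; work from column 19 back to 1 with K<->P swapped.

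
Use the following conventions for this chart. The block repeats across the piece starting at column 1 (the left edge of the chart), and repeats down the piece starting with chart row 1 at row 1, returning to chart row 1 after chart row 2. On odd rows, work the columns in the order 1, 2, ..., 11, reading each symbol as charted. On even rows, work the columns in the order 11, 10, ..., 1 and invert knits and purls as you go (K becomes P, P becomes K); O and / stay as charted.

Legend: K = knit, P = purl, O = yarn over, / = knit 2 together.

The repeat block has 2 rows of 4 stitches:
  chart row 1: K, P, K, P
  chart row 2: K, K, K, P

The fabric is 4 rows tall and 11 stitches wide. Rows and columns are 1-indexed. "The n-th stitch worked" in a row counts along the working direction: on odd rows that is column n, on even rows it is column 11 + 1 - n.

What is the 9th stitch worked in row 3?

Result:
K

Derivation:
Row 3: (3-1) mod 2 = 0, so use chart row 1. Odd row -> RS.
Chart row 1 tiled across columns 1-11: K P K P K P K P K P K
Right side: take the tiled row as-is (worked left to right from column 1).
Counting 9 along the worked row gives K.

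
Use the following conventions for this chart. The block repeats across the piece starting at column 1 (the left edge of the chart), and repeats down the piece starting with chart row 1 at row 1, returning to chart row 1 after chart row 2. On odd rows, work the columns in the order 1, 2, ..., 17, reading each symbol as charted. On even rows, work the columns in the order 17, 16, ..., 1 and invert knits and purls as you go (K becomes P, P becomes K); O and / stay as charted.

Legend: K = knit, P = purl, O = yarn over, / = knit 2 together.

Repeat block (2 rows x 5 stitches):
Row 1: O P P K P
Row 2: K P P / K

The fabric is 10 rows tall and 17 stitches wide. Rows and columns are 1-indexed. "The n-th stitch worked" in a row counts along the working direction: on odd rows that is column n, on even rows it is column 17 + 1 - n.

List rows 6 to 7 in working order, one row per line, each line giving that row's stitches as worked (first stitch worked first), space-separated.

Row 6: chart row 2, WS - tiled (columns 1-17): K P P / K K P P / K K P P / K K P; work from column 17 back to 1 with K<->P swapped.
Row 7: chart row 1, RS - tile across columns 1-17 and work as-is.

== ROWS AS WORKED ==
K P P / K K P P / K K P P / K K P
O P P K P O P P K P O P P K P O P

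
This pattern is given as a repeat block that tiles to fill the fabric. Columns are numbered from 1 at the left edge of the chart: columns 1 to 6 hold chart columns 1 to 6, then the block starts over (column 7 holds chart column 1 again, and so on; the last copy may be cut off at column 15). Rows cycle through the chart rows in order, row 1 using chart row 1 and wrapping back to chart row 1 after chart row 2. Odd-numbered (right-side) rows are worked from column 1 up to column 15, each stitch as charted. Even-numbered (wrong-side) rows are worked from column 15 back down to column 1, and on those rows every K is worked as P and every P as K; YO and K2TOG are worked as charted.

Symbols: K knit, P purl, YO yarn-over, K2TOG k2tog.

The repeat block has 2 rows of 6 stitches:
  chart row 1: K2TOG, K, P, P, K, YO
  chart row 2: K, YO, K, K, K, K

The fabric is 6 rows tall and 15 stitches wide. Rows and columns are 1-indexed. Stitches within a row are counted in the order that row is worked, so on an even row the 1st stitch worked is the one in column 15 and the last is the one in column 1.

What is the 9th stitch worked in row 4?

Row 4: (4-1) mod 2 = 1, so use chart row 2. Even row -> WS.
Chart row 2 tiled across columns 1-15: K YO K K K K K YO K K K K K YO K
WS: work from column 15 back to column 1 (reverse the tiled row), swapping K<->P (YO and K2TOG unchanged).
Row 4 as worked: P YO P P P P P YO P P P P P YO P
Stitch 9 in working order -> P

Result:
P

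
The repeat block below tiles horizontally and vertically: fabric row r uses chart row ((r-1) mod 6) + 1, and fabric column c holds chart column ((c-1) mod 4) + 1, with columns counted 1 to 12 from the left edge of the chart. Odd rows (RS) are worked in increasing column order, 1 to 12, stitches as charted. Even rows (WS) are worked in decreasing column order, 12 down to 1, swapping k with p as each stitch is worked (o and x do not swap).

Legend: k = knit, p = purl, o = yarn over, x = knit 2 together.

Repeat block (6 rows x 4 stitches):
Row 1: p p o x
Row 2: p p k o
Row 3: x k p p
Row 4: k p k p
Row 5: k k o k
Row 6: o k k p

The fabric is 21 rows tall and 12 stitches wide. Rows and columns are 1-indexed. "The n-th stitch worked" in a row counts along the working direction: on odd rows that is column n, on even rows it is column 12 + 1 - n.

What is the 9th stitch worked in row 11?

Row 11: (11-1) mod 6 = 4, so use chart row 5. Odd row -> RS.
Chart row 5 tiled across columns 1-12: k k o k k k o k k k o k
RS: work column 1 to column 12, symbols as charted — the tiled row is the row as worked.
The 9th stitch worked is k.

Result:
k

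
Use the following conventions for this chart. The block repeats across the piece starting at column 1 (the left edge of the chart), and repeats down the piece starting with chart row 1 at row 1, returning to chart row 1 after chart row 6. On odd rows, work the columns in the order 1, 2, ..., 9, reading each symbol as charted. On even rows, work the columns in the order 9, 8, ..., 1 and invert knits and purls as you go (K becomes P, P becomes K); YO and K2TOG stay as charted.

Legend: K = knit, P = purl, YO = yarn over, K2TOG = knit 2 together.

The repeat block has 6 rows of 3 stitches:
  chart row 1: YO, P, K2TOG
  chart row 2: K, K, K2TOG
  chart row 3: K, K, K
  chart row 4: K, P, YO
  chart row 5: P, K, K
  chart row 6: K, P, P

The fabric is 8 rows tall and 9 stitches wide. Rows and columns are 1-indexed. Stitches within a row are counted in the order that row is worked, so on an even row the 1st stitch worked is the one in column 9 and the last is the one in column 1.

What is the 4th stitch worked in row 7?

For row 7: chart row = ((7-1) mod 6) + 1 = 1; this is a RS (odd) row.
Chart row 1 tiled across columns 1-9: YO P K2TOG YO P K2TOG YO P K2TOG
RS: work column 1 to column 9, symbols as charted — the tiled row is the row as worked.
The 4th stitch worked is YO.

Stitch:
YO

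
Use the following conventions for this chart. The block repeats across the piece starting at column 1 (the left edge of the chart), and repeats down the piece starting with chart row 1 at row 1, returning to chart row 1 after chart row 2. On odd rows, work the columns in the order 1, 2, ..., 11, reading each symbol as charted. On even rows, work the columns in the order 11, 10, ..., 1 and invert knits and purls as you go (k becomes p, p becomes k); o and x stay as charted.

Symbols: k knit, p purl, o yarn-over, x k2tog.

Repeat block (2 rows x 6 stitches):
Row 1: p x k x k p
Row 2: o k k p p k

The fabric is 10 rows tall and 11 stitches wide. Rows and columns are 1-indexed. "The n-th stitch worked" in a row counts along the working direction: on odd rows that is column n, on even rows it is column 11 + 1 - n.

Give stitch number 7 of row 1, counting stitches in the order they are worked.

Stitch:
p

Derivation:
For row 1: chart row = ((1-1) mod 2) + 1 = 1; this is a RS (odd) row.
Chart row 1 tiled across columns 1-11: p x k x k p p x k x k
Right side: take the tiled row as-is (worked left to right from column 1).
The 7th stitch worked is p.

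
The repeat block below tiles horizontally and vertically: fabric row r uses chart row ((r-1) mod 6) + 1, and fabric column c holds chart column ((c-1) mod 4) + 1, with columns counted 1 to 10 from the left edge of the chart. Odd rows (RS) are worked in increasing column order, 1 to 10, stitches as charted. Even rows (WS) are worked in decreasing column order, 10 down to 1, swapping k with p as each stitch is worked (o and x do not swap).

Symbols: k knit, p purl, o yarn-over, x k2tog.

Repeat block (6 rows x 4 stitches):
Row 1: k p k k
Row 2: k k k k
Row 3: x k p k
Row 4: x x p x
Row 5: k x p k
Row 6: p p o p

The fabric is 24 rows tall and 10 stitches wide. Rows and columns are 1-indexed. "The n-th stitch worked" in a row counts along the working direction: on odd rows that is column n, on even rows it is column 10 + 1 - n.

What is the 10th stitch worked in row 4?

Row 4: (4-1) mod 6 = 3, so use chart row 4. Even row -> WS.
Chart row 4 tiled across columns 1-10: x x p x x x p x x x
WS: work from column 10 back to column 1 (reverse the tiled row), swapping k<->p (o and x unchanged).
Row 4 as worked: x x x k x x x k x x
Counting 10 along the worked row gives x.

Result:
x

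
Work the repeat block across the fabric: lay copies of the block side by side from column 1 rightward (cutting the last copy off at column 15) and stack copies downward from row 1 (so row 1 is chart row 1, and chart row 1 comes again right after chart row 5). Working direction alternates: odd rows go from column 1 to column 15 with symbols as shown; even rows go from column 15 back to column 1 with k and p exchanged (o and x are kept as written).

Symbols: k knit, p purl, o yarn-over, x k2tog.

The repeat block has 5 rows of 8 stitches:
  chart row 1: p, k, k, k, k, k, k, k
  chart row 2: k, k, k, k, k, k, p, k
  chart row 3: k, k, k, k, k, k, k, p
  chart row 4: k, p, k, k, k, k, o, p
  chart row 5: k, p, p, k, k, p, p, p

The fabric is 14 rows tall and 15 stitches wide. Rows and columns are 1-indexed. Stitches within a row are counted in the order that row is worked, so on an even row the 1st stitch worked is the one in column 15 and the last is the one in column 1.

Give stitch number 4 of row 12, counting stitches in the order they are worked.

Row 12: (12-1) mod 5 = 1, so use chart row 2. Even row -> WS.
Chart row 2 tiled across columns 1-15: k k k k k k p k k k k k k k p
WS: work from column 15 back to column 1 (reverse the tiled row), swapping k<->p (o and x unchanged).
Row 12 as worked: k p p p p p p p k p p p p p p
The 4th stitch worked is p.

Stitch:
p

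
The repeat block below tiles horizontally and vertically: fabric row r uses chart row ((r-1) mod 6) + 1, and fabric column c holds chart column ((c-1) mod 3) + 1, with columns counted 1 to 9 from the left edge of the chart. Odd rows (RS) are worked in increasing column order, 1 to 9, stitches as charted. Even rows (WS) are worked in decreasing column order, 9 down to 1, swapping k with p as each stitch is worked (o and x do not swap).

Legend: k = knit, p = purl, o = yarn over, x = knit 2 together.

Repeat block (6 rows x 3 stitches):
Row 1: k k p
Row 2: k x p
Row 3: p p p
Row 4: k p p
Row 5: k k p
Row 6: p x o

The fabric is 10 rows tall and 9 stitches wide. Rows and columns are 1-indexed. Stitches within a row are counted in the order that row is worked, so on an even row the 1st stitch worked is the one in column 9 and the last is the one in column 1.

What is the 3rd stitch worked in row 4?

For row 4: chart row = ((4-1) mod 6) + 1 = 4; this is a WS (even) row.
Chart row 4 tiled across columns 1-9: k p p k p p k p p
WS: work from column 9 back to column 1 (reverse the tiled row), swapping k<->p (o and x unchanged).
Row 4 as worked: k k p k k p k k p
Stitch 3 in working order -> p

== STITCH ==
p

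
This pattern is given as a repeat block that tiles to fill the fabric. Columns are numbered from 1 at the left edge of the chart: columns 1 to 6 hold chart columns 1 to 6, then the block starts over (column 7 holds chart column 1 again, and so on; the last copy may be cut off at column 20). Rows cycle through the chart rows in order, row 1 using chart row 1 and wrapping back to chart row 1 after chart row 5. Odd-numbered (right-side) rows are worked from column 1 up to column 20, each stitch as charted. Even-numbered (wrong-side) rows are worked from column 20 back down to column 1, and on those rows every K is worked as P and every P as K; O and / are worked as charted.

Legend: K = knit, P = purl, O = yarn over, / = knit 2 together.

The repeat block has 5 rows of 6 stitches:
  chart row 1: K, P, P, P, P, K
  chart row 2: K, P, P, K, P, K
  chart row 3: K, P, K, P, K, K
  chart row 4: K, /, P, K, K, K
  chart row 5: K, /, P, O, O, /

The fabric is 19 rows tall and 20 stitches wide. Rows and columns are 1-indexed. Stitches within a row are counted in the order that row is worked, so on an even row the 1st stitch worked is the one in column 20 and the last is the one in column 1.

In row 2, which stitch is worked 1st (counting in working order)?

For row 2: chart row = ((2-1) mod 5) + 1 = 2; this is a WS (even) row.
Chart row 2 tiled across columns 1-20: K P P K P K K P P K P K K P P K P K K P
WS row: flip the tiled sequence (start at column 20) and apply K<->P; O and / stay.
Row 2 as worked: K P P K P K K P P K P K K P P K P K K P
Counting 1 along the worked row gives K.

Stitch:
K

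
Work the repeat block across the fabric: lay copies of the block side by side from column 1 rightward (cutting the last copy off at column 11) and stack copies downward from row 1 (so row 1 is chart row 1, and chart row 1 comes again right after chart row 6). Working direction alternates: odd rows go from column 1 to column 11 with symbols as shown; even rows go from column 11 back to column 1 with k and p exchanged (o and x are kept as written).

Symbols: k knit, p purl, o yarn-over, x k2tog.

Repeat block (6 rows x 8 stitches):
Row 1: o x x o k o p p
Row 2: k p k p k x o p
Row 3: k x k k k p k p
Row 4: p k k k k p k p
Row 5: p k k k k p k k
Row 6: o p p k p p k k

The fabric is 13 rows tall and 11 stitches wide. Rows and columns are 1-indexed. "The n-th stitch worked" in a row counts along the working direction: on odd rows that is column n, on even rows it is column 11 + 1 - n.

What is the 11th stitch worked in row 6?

For row 6: chart row = ((6-1) mod 6) + 1 = 6; this is a WS (even) row.
Chart row 6 tiled across columns 1-11: o p p k p p k k o p p
WS row: flip the tiled sequence (start at column 11) and apply k<->p; o and x stay.
Row 6 as worked: k k o p p k k p k k o
Counting 11 along the worked row gives o.

Stitch:
o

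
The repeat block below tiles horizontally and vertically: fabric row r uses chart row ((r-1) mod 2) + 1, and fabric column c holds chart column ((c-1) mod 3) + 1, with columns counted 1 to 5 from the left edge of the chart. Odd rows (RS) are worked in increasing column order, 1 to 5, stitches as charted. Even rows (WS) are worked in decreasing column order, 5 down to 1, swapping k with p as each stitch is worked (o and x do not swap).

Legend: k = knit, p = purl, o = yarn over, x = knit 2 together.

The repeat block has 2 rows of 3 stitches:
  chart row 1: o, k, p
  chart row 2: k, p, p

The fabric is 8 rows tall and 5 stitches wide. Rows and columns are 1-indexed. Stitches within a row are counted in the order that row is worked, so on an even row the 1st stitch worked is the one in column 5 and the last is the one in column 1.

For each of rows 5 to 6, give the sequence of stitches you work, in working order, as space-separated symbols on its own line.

Row 5: chart row 1, RS - tile across columns 1-5 and work as-is.
Row 6: chart row 2, WS - tiled (columns 1-5): k p p k p; work from column 5 back to 1 with k<->p swapped.

Result:
o k p o k
k p k k p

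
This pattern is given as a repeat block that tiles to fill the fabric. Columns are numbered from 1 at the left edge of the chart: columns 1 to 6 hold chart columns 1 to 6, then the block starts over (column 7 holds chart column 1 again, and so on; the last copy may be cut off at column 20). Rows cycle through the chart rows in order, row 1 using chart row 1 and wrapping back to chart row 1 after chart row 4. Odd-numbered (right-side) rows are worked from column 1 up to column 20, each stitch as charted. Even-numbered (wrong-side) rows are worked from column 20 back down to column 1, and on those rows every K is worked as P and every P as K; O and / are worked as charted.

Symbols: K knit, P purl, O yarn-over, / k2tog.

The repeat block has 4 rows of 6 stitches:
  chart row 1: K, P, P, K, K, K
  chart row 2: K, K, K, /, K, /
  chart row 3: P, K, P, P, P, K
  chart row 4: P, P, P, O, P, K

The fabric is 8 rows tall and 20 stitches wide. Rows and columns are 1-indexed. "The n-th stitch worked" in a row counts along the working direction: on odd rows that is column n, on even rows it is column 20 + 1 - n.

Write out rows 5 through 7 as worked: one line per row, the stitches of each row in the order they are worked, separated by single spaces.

Row 5: chart row 1, RS - tile across columns 1-20 and work as-is.
Row 6: chart row 2, WS - tiled (columns 1-20): K K K / K / K K K / K / K K K / K / K K; work from column 20 back to 1 with K<->P swapped.
Row 7: chart row 3, RS - tile across columns 1-20 and work as-is.

== ROWS AS WORKED ==
K P P K K K K P P K K K K P P K K K K P
P P / P / P P P / P / P P P / P / P P P
P K P P P K P K P P P K P K P P P K P K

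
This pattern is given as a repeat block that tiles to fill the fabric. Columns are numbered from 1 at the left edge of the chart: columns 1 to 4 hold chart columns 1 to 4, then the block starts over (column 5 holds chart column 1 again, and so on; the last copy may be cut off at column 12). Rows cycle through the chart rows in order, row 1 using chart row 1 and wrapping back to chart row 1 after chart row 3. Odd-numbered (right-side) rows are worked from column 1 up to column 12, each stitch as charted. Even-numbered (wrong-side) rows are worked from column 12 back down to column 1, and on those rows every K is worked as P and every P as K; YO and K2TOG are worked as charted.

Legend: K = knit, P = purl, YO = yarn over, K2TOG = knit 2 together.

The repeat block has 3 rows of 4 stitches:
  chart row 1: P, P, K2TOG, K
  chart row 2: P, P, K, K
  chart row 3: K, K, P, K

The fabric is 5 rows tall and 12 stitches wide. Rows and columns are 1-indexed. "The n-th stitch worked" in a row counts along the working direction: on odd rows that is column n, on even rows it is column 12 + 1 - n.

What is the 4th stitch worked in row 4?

For row 4: chart row = ((4-1) mod 3) + 1 = 1; this is a WS (even) row.
Chart row 1 tiled across columns 1-12: P P K2TOG K P P K2TOG K P P K2TOG K
WS row: flip the tiled sequence (start at column 12) and apply K<->P; YO and K2TOG stay.
Row 4 as worked: P K2TOG K K P K2TOG K K P K2TOG K K
Counting 4 along the worked row gives K.

Result:
K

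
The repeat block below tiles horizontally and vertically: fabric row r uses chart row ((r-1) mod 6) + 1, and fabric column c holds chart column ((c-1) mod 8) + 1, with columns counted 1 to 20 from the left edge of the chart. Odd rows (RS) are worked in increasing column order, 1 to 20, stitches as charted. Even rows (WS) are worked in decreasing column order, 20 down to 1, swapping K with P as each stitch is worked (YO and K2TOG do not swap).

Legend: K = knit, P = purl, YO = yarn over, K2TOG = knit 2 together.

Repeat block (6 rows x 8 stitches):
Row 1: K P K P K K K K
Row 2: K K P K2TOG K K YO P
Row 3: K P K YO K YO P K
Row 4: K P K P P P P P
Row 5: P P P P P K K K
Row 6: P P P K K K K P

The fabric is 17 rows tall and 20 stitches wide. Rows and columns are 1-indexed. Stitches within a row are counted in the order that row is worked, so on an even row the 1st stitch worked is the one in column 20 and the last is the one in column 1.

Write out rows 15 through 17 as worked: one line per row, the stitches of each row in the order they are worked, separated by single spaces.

Row 15: chart row 3, RS - tile across columns 1-20 and work as-is.
Row 16: chart row 4, WS - tiled (columns 1-20): K P K P P P P P K P K P P P P P K P K P; work from column 20 back to 1 with K<->P swapped.
Row 17: chart row 5, RS - tile across columns 1-20 and work as-is.

Result:
K P K YO K YO P K K P K YO K YO P K K P K YO
K P K P K K K K K P K P K K K K K P K P
P P P P P K K K P P P P P K K K P P P P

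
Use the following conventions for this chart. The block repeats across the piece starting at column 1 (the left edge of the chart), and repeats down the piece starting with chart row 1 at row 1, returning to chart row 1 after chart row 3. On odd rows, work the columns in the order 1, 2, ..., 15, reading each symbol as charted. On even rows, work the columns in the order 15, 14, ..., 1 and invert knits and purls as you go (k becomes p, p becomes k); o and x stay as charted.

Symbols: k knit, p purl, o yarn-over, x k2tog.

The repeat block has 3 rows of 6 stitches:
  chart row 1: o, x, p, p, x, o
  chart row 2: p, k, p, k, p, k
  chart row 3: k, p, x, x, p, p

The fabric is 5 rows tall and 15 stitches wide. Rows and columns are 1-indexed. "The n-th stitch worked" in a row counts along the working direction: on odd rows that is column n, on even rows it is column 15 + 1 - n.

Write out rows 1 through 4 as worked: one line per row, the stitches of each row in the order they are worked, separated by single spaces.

== ROWS AS WORKED ==
o x p p x o o x p p x o o x p
k p k p k p k p k p k p k p k
k p x x p p k p x x p p k p x
k x o o x k k x o o x k k x o

Derivation:
Row 1: chart row 1, RS - tile across columns 1-15 and work as-is.
Row 2: chart row 2, WS - tiled (columns 1-15): p k p k p k p k p k p k p k p; work from column 15 back to 1 with k<->p swapped.
Row 3: chart row 3, RS - tile across columns 1-15 and work as-is.
Row 4: chart row 1, WS - tiled (columns 1-15): o x p p x o o x p p x o o x p; work from column 15 back to 1 with k<->p swapped.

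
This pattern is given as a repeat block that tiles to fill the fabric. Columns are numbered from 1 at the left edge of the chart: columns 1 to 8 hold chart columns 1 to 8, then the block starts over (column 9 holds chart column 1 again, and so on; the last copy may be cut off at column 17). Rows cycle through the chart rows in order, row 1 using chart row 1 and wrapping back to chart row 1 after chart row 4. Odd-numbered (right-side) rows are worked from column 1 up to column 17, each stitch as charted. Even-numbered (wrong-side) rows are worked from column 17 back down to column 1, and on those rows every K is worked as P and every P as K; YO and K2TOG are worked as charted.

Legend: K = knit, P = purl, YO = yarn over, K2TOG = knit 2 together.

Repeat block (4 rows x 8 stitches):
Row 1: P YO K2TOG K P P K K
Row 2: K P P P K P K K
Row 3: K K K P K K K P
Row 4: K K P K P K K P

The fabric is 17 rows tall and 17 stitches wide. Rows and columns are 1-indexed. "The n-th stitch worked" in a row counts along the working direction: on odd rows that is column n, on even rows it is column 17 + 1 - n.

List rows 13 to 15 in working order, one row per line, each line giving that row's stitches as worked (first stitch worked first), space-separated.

Result:
P YO K2TOG K P P K K P YO K2TOG K P P K K P
P P P K P K K K P P P K P K K K P
K K K P K K K P K K K P K K K P K

Derivation:
Row 13: chart row 1, RS - tile across columns 1-17 and work as-is.
Row 14: chart row 2, WS - tiled (columns 1-17): K P P P K P K K K P P P K P K K K; work from column 17 back to 1 with K<->P swapped.
Row 15: chart row 3, RS - tile across columns 1-17 and work as-is.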